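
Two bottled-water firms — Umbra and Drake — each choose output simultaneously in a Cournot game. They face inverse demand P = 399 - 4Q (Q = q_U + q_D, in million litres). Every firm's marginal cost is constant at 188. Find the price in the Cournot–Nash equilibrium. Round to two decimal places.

Each firm earns π_i = (399 - 4Q)q_i - 188q_i.
First-order condition (treating rivals' output as given): 211 - 8q_i - 4q_j = 0.
By symmetry each firm produces the same amount; substituting q_j = q_i yields q_i = 211/12.
Total output Q = 211/6, so price P = 399 - 4·(211/6) = 775/3.

258.33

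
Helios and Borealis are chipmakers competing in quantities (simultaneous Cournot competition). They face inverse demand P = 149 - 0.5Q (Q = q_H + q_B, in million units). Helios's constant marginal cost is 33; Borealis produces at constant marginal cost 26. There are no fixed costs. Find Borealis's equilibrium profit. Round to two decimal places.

3755.56

Helios's profit: π_H = (149 - 0.5Q)q_H - (33q_H). Setting ∂π_H/∂q_H = 0: 116 - q_H - (1/2)(q_B) = 0.
Borealis's first-order condition: 123 - q_B - (1/2)(q_H) = 0.
Rearranging gives the reaction functions q_H = (116 - (1/2)q_B) and q_B = (123 - (1/2)q_H).
Solving the pair: q_H = 218/3, q_B = 260/3.
Price P = 149 - (1/2)·(478/3) = 208/3.
Borealis's profit: (208/3 - 26)·(260/3) = 3755.5556.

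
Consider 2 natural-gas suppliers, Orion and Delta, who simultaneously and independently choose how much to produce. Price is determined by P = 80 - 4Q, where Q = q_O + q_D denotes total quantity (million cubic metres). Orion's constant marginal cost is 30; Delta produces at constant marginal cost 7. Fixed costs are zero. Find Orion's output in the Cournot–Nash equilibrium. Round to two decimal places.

Orion's profit: π_O = (80 - 4Q)q_O - (30q_O). Setting ∂π_O/∂q_O = 0: 50 - 8q_O - 4(q_D) = 0.
Delta's first-order condition: 73 - 8q_D - 4(q_O) = 0.
So q_O = (50 - 4q_D)/8 and q_D = (73 - 4q_O)/8.
Solving the pair: q_O = 9/4, q_D = 8.

2.25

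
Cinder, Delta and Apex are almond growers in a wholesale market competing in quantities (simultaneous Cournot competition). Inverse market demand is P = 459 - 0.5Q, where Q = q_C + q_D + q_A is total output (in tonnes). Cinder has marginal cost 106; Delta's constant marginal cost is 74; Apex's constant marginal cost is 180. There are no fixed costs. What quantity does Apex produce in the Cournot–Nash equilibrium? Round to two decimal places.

Cinder's profit: π_C = (459 - 0.5Q)q_C - (106q_C). Setting ∂π_C/∂q_C = 0: 353 - q_C - (1/2)(q_D + q_A) = 0.
Delta's first-order condition: 385 - q_D - (1/2)(q_C + q_A) = 0.
Apex's first-order condition: 279 - q_A - (1/2)(q_C + q_D) = 0.
Summing all 3 equations gives 1017 − 2Q = 0, hence Q = 1017/2.
Back-substituting: q_C = (353 − 1017/4)/(1/2) = 395/2, q_D = (385 − 1017/4)/(1/2) = 523/2, q_A = (279 − 1017/4)/(1/2) = 99/2.

49.50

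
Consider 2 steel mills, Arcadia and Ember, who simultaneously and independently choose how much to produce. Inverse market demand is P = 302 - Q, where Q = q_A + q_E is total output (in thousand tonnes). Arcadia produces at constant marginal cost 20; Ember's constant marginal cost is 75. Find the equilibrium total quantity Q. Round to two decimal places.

Arcadia's profit: π_A = (302 - Q)q_A - (20q_A). Setting ∂π_A/∂q_A = 0: 282 - 2q_A - (q_E) = 0.
Ember's profit: π_E = (302 - Q)q_E - (75q_E). Setting ∂π_E/∂q_E = 0: 227 - 2q_E - (q_A) = 0.
So q_A = (282 - q_E)/2 and q_E = (227 - q_A)/2.
Substituting one into the other gives q_A = 337/3 and q_E = 172/3.
Total output Q = 337/3 + 172/3 = 509/3.

169.67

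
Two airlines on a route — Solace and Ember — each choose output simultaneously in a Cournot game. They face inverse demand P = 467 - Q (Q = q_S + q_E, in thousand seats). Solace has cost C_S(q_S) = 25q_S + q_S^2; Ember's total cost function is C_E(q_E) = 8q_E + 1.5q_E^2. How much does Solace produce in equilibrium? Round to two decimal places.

Solace's profit: π_S = (467 - Q)q_S - (25q_S + q_S²). Setting ∂π_S/∂q_S = 0: 442 - 4q_S - (q_E) = 0.
Ember's profit: π_E = (467 - Q)q_E - (8q_E + (3/2)q_E²). Setting ∂π_E/∂q_E = 0: 459 - 5q_E - (q_S) = 0.
So q_S = (442 - q_E)/4 and q_E = (459 - q_S)/5.
Solving the pair: q_S = 1751/19, q_E = 1394/19.

92.16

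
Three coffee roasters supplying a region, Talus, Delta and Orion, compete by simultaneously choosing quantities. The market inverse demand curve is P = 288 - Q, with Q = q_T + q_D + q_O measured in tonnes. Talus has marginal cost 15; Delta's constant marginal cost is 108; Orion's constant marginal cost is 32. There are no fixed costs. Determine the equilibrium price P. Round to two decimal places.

Talus's profit: π_T = (288 - Q)q_T - (15q_T). Setting ∂π_T/∂q_T = 0: 273 - 2q_T - (q_D + q_O) = 0.
Delta's profit: π_D = (288 - Q)q_D - (108q_D). Setting ∂π_D/∂q_D = 0: 180 - 2q_D - (q_T + q_O) = 0.
Orion's profit: π_O = (288 - Q)q_O - (32q_O). Setting ∂π_O/∂q_O = 0: 256 - 2q_O - (q_T + q_D) = 0.
Adding the 3 conditions: 709 − 2Q − 2Q = 0, i.e. Q = 709/4.
Back-substituting: q_T = (273 − 709/4) = 383/4, q_D = (180 − 709/4) = 11/4, q_O = (256 − 709/4) = 315/4.
Total output Q = 709/4, so price P = 288 - 709/4 = 443/4.

110.75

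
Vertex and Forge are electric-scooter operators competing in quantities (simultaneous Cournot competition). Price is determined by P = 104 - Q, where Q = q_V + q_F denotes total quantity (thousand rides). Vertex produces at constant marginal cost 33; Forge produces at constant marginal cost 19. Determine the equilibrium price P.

Vertex's profit: π_V = (104 - Q)q_V - (33q_V). Setting ∂π_V/∂q_V = 0: 71 - 2q_V - (q_F) = 0.
Forge's profit: π_F = (104 - Q)q_F - (19q_F). Setting ∂π_F/∂q_F = 0: 85 - 2q_F - (q_V) = 0.
So q_V = (71 - q_F)/2 and q_F = (85 - q_V)/2.
Solving the pair: q_V = 19, q_F = 33.
Total output Q = 52, so price P = 104 - 52 = 52.

52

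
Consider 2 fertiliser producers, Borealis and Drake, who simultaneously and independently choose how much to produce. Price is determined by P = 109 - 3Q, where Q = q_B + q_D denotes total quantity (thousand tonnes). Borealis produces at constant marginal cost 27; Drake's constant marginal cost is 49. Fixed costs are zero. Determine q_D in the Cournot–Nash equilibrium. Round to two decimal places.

Borealis's profit: π_B = (109 - 3Q)q_B - (27q_B). Setting ∂π_B/∂q_B = 0: 82 - 6q_B - 3(q_D) = 0.
Drake's profit: π_D = (109 - 3Q)q_D - (49q_D). Setting ∂π_D/∂q_D = 0: 60 - 6q_D - 3(q_B) = 0.
Rearranging gives the reaction functions q_B = (82 - 3q_D)/6 and q_D = (60 - 3q_B)/6.
Substituting one into the other gives q_B = 104/9 and q_D = 38/9.

4.22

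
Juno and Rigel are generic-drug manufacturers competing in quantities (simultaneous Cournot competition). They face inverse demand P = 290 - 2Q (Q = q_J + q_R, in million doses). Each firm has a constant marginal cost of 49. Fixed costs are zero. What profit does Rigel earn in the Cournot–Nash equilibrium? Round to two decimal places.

3226.72

A representative firm's profit is π_i = q_i(290 - 2Q) - 49q_i.
Setting ∂π_i/∂q_i = 0 with rivals' quantities fixed: 241 - 4q_i - 2q_j = 0.
By symmetry each firm produces the same amount; substituting q_j = q_i yields q_i = 241/6.
Price P = 290 - 2·(241/3) = 388/3.
Rigel's profit: (388/3 - 49)·(241/6) = 3226.7222.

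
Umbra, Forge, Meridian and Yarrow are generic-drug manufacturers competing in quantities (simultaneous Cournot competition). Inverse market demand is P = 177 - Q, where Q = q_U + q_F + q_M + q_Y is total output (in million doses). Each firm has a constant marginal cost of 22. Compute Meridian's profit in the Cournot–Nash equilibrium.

A representative firm's profit is π_i = q_i(177 - Q) - 22q_i.
First-order condition (treating rivals' output as given): 155 - 2q_i - Σ_{j≠i} q_j = 0.
By symmetry each firm produces the same amount; substituting Σ_{j≠i} q_j = 3q_i yields q_i = 155/5 = 31.
Price P = 177 - 124 = 53.
Meridian's profit: (53 - 22)·31 = 961.

961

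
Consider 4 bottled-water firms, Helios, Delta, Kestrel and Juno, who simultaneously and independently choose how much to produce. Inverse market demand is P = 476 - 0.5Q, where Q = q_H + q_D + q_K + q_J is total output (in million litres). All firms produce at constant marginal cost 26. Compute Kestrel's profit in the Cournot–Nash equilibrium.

16200

Each firm earns π_i = (476 - 0.5Q)q_i - 26q_i.
First-order condition (treating rivals' output as given): 450 - q_i - (1/2)·Σ_{j≠i} q_j = 0.
By symmetry each firm produces the same amount; substituting Σ_{j≠i} q_j = 3q_i yields q_i = 450/(5/2) = 180.
Price P = 476 - (1/2)·720 = 116.
Kestrel's profit: (116 - 26)·180 = 16200.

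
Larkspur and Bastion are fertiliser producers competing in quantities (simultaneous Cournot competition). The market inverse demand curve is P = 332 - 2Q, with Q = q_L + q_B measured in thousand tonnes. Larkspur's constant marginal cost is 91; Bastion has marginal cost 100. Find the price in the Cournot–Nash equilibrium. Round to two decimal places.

Larkspur's profit: π_L = (332 - 2Q)q_L - (91q_L). Setting ∂π_L/∂q_L = 0: 241 - 4q_L - 2(q_B) = 0.
Bastion's profit: π_B = (332 - 2Q)q_B - (100q_B). Setting ∂π_B/∂q_B = 0: 232 - 4q_B - 2(q_L) = 0.
Best responses: q_L = (241 - 2q_B)/4, q_B = (232 - 2q_L)/4.
Solving the pair: q_L = 125/3, q_B = 223/6.
Total output Q = 473/6, so price P = 332 - 2·(473/6) = 523/3.

174.33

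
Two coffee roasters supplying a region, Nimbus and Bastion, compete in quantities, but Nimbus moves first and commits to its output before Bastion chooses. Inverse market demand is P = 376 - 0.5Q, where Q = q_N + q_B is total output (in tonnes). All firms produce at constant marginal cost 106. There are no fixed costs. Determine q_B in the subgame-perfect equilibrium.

135

The follower Bastion best-responds to any q_N: π_B = (376 - 0.5Q)q_B - 106q_B.
Follower FOC: 270 - (1/2)q_N - q_B = 0, so q_B(q_N) = (270 - (1/2)q_N).
Nimbus substitutes q_B(q_N) into its own profit: π_N = q_N(376 - (1/2)q_N - (270 - (1/2)q_N)/2) - 106q_N = (241 - (1/4)q_N)q_N - 106q_N.
Leader FOC: 135 - (1/2)q_N = 0, so q_N = 270.
Then q_B = (270 - (1/2)·270) = 135.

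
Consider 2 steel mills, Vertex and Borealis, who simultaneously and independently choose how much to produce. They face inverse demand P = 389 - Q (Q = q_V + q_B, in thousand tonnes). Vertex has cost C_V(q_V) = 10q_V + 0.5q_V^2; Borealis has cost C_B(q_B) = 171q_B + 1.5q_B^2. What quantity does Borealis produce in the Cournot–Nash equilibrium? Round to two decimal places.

19.64

Vertex's profit: π_V = (389 - Q)q_V - (10q_V + (1/2)q_V²). Setting ∂π_V/∂q_V = 0: 379 - 3q_V - (q_B) = 0.
Borealis's first-order condition: 218 - 5q_B - (q_V) = 0.
Best responses: q_V = (379 - q_B)/3, q_B = (218 - q_V)/5.
Substituting one into the other gives q_V = 1677/14 and q_B = 275/14.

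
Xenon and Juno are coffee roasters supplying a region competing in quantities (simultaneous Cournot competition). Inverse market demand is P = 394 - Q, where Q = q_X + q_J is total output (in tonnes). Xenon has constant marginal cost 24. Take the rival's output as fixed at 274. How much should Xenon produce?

48

With the rival's output fixed at 274, Xenon's profit is π_X = (394 - 274 - q_X)q_X - (24q_X) = (120 - q_X)q_X - (24q_X).
∂π_X/∂q_X = 96 - 2q_X = 0, so q_X = 48.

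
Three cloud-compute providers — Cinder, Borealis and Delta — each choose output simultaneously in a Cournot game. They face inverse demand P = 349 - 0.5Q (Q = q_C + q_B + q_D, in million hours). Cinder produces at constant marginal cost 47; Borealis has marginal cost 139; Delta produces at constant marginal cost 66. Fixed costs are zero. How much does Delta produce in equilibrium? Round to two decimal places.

168.50

Cinder's profit: π_C = (349 - 0.5Q)q_C - (47q_C). Setting ∂π_C/∂q_C = 0: 302 - q_C - (1/2)(q_B + q_D) = 0.
Borealis's profit: π_B = (349 - 0.5Q)q_B - (139q_B). Setting ∂π_B/∂q_B = 0: 210 - q_B - (1/2)(q_C + q_D) = 0.
Delta's profit: π_D = (349 - 0.5Q)q_D - (66q_D). Setting ∂π_D/∂q_D = 0: 283 - q_D - (1/2)(q_C + q_B) = 0.
Adding the 3 first-order conditions: 795 − 2Q = 0, so Q = 795/2.
Back-substituting: q_C = (302 − 795/4)/(1/2) = 413/2, q_B = (210 − 795/4)/(1/2) = 45/2, q_D = (283 − 795/4)/(1/2) = 337/2.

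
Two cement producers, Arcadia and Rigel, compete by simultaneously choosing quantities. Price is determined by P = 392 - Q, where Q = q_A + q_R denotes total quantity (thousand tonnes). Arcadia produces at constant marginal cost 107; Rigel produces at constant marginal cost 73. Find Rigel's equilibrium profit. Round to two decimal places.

Arcadia's profit: π_A = (392 - Q)q_A - (107q_A). Setting ∂π_A/∂q_A = 0: 285 - 2q_A - (q_R) = 0.
Rigel's profit: π_R = (392 - Q)q_R - (73q_R). Setting ∂π_R/∂q_R = 0: 319 - 2q_R - (q_A) = 0.
Rearranging gives the reaction functions q_A = (285 - q_R)/2 and q_R = (319 - q_A)/2.
Solving the pair: q_A = 251/3, q_R = 353/3.
Price P = 392 - 604/3 = 572/3.
Rigel's profit: (572/3 - 73)·(353/3) = 13845.4444.

13845.44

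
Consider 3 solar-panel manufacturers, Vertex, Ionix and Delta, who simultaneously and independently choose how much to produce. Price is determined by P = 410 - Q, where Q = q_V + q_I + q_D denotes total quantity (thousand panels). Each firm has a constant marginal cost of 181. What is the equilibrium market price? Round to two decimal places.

Each firm earns π_i = (410 - Q)q_i - 181q_i.
First-order condition (treating rivals' output as given): 229 - 2q_i - Σ_{j≠i} q_j = 0.
By symmetry each firm produces the same amount; substituting Σ_{j≠i} q_j = 2q_i yields q_i = 229/4.
Total output Q = 687/4, so price P = 410 - 687/4 = 953/4.

238.25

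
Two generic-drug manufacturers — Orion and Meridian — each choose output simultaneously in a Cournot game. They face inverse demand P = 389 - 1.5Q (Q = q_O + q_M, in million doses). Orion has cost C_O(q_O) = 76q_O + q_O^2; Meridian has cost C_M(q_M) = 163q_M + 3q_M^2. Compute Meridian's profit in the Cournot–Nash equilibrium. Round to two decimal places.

Orion's profit: π_O = (389 - 1.5Q)q_O - (76q_O + q_O²). Setting ∂π_O/∂q_O = 0: 313 - 5q_O - (3/2)(q_M) = 0.
Meridian's profit: π_M = (389 - 1.5Q)q_M - (163q_M + 3q_M²). Setting ∂π_M/∂q_M = 0: 226 - 9q_M - (3/2)(q_O) = 0.
Best responses: q_O = (313 - (3/2)q_M)/5, q_M = (226 - (3/2)q_O)/9.
Solving the pair: q_O = 57.9649, q_M = 15.4503.
Price P = 389 - (3/2)·73.4152 = 278.8772.
Meridian's profit: 278.8772·15.4503 - 163·15.4503 - 3·15.4503² = 1074.2019.

1074.20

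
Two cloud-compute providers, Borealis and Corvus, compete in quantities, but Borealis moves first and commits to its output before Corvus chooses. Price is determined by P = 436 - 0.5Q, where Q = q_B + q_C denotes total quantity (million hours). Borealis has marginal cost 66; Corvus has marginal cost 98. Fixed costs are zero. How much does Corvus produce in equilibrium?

137

The follower Corvus best-responds to any q_B: π_C = (436 - 0.5Q)q_C - 98q_C.
Setting the follower's marginal profit to zero, 338 - (1/2)q_B - q_C = 0, i.e. q_C = (338 - (1/2)q_B).
Borealis substitutes q_C(q_B) into its own profit: π_B = q_B(436 - (1/2)q_B - (338 - (1/2)q_B)/2) - 66q_B = (267 - (1/4)q_B)q_B - 66q_B.
Leader FOC: 201 - (1/2)q_B = 0, so q_B = 402.
Then q_C = (338 - (1/2)·402) = 137.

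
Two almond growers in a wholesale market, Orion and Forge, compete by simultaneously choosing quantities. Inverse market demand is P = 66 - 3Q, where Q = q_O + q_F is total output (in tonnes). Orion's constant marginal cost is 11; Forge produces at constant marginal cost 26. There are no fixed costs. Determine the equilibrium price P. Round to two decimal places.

34.33

Orion's profit: π_O = (66 - 3Q)q_O - (11q_O). Setting ∂π_O/∂q_O = 0: 55 - 6q_O - 3(q_F) = 0.
Forge's profit: π_F = (66 - 3Q)q_F - (26q_F). Setting ∂π_F/∂q_F = 0: 40 - 6q_F - 3(q_O) = 0.
Best responses: q_O = (55 - 3q_F)/6, q_F = (40 - 3q_O)/6.
Solving the pair: q_O = 70/9, q_F = 25/9.
Total output Q = 95/9, so price P = 66 - 3·(95/9) = 103/3.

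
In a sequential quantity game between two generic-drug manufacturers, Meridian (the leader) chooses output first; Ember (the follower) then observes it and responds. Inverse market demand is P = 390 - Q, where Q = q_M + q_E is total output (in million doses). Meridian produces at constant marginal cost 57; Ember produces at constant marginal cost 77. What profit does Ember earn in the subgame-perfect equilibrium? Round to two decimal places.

4658.06

Solve by backward induction. Given q_M, the follower Ember maximises π_E = (390 - q_M - q_E)q_E - 77q_E.
Setting the follower's marginal profit to zero, 313 - q_M - 2q_E = 0, i.e. q_E = (313 - q_M)/2.
Meridian substitutes q_E(q_M) into its own profit: π_M = q_M(390 - q_M - (313 - q_M)/2) - 57q_M = (467/2 - (1/2)q_M)q_M - 57q_M.
The leader's first-order condition 353/2 - q_M = 0 yields q_M = 353/2.
Then q_E = (313 - 353/2)/2 = 273/4.
Price P = 390 - 979/4 = 581/4.
Ember's profit: (581/4 - 77)·(273/4) = 4658.0625.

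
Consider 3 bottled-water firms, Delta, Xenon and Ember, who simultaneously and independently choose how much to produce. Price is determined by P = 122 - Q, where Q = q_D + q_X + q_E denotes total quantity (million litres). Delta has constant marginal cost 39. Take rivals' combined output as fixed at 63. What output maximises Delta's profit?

10

With rivals' combined output fixed at 63, Delta's profit is π_D = (122 - 63 - q_D)q_D - (39q_D) = (59 - q_D)q_D - (39q_D).
∂π_D/∂q_D = 20 - 2q_D = 0, so q_D = 10.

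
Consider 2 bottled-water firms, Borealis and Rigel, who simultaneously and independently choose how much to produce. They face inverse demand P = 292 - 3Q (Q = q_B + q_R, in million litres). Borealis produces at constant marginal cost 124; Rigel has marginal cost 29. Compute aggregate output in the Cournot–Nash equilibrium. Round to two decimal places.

47.89

Borealis's profit: π_B = (292 - 3Q)q_B - (124q_B). Setting ∂π_B/∂q_B = 0: 168 - 6q_B - 3(q_R) = 0.
Rigel's profit: π_R = (292 - 3Q)q_R - (29q_R). Setting ∂π_R/∂q_R = 0: 263 - 6q_R - 3(q_B) = 0.
Best responses: q_B = (168 - 3q_R)/6, q_R = (263 - 3q_B)/6.
Substituting one into the other gives q_B = 73/9 and q_R = 358/9.
Total output Q = 73/9 + 358/9 = 431/9.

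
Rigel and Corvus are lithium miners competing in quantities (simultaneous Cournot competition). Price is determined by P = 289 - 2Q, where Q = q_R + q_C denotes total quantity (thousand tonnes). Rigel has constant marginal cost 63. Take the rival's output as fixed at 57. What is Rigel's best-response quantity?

28

With the rival's output fixed at 57, Rigel's profit is π_R = (289 - 2·57 - 2q_R)q_R - (63q_R) = (175 - 2q_R)q_R - (63q_R).
∂π_R/∂q_R = 112 - 4q_R = 0, so q_R = 28.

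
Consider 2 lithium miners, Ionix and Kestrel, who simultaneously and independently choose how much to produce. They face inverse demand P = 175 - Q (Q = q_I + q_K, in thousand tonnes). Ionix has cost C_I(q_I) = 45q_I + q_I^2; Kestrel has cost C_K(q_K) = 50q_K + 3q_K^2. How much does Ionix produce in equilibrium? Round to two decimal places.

29.52

Ionix's profit: π_I = (175 - Q)q_I - (45q_I + q_I²). Setting ∂π_I/∂q_I = 0: 130 - 4q_I - (q_K) = 0.
Kestrel's first-order condition: 125 - 8q_K - (q_I) = 0.
Best responses: q_I = (130 - q_K)/4, q_K = (125 - q_I)/8.
Solving the pair: q_I = 915/31, q_K = 370/31.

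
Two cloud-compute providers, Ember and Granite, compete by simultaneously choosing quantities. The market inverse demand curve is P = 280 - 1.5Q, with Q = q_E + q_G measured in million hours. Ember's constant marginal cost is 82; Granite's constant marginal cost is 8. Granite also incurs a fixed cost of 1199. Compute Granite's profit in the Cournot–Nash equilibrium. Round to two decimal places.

7668.85

Ember's profit: π_E = (280 - 1.5Q)q_E - (82q_E). Setting ∂π_E/∂q_E = 0: 198 - 3q_E - (3/2)(q_G) = 0.
Granite's first-order condition: 272 - 3q_G - (3/2)(q_E) = 0.
Rearranging gives the reaction functions q_E = (198 - (3/2)q_G)/3 and q_G = (272 - (3/2)q_E)/3.
Solving the pair: q_E = 248/9, q_G = 692/9.
Price P = 280 - (3/2)·(940/9) = 370/3.
Granite's profit: (370/3 - 8)·(692/9) - 1199 = 7668.8519.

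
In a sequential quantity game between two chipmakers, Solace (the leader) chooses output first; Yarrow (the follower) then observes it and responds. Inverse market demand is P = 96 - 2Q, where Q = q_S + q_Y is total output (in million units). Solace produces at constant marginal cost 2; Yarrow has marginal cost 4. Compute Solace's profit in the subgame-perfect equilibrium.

Solve by backward induction. Given q_S, the follower Yarrow maximises π_Y = (96 - 2q_S - 2q_Y)q_Y - 4q_Y.
Setting the follower's marginal profit to zero, 92 - 2q_S - 4q_Y = 0, i.e. q_Y = (92 - 2q_S)/4.
The leader anticipates this reaction. Substituting into P = 96 - 2Q gives P = 50 - q_S, so π_S = (50 - q_S)q_S - 2q_S.
The leader's first-order condition 48 - 2q_S = 0 yields q_S = 24.
Then q_Y = (92 - 2·24)/4 = 11.
Price P = 96 - 2·35 = 26.
Solace's profit: (26 - 2)·24 = 576.

576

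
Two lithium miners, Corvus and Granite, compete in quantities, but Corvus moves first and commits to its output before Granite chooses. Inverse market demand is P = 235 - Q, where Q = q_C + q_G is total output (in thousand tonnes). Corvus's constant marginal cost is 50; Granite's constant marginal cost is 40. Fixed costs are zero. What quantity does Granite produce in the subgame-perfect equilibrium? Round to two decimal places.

53.75

Solve by backward induction. Given q_C, the follower Granite maximises π_G = (235 - q_C - q_G)q_G - 40q_G.
∂π_G/∂q_G = 195 - q_C - 2q_G = 0 gives the reaction function q_G = (195 - q_C)/2.
The leader anticipates this reaction. Substituting into P = 235 - Q gives P = 275/2 - (1/2)q_C, so π_C = (275/2 - (1/2)q_C)q_C - 50q_C.
Maximising: ∂π_C/∂q_C = 175/2 - q_C = 0, giving q_C = 175/2.
Then q_G = (195 - 175/2)/2 = 215/4.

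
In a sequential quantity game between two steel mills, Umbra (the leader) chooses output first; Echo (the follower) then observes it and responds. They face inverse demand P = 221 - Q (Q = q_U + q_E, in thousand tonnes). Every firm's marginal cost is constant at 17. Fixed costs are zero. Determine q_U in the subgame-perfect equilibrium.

102

Solve by backward induction. Given q_U, the follower Echo maximises π_E = (221 - q_U - q_E)q_E - 17q_E.
Follower FOC: 204 - q_U - 2q_E = 0, so q_E(q_U) = (204 - q_U)/2.
Umbra substitutes q_E(q_U) into its own profit: π_U = q_U(221 - q_U - (204 - q_U)/2) - 17q_U = (119 - (1/2)q_U)q_U - 17q_U.
The leader's first-order condition 102 - q_U = 0 yields q_U = 102.
Then q_E = (204 - 102)/2 = 51.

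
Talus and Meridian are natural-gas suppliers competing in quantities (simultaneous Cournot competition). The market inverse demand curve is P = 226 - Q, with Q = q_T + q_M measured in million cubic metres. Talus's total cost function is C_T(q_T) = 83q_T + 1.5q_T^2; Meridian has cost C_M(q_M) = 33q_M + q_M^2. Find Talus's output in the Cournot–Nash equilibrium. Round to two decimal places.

19.95

Talus's profit: π_T = (226 - Q)q_T - (83q_T + (3/2)q_T²). Setting ∂π_T/∂q_T = 0: 143 - 5q_T - (q_M) = 0.
Meridian's first-order condition: 193 - 4q_M - (q_T) = 0.
Best responses: q_T = (143 - q_M)/5, q_M = (193 - q_T)/4.
Solving the pair: q_T = 379/19, q_M = 822/19.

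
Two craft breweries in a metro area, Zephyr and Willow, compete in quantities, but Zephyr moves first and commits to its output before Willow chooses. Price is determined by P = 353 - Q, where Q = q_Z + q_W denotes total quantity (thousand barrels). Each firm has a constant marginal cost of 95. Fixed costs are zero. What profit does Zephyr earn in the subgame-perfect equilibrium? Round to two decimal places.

8320.50

Solve by backward induction. Given q_Z, the follower Willow maximises π_W = (353 - q_Z - q_W)q_W - 95q_W.
Follower FOC: 258 - q_Z - 2q_W = 0, so q_W(q_Z) = (258 - q_Z)/2.
The leader anticipates this reaction. Substituting into P = 353 - Q gives P = 224 - (1/2)q_Z, so π_Z = (224 - (1/2)q_Z)q_Z - 95q_Z.
The leader's first-order condition 129 - q_Z = 0 yields q_Z = 129.
Then q_W = (258 - 129)/2 = 129/2.
Price P = 353 - 387/2 = 319/2.
Zephyr's profit: (319/2 - 95)·129 = 8320.5000.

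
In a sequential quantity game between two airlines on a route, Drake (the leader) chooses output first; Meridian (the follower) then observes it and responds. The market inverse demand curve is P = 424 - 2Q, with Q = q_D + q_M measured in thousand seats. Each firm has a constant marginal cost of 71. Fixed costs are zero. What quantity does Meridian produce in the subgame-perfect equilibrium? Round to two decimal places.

44.13

The follower Meridian best-responds to any q_D: π_M = (424 - 2Q)q_M - 71q_M.
∂π_M/∂q_M = 353 - 2q_D - 4q_M = 0 gives the reaction function q_M = (353 - 2q_D)/4.
The leader anticipates this reaction. Substituting into P = 424 - 2Q gives P = 495/2 - q_D, so π_D = (495/2 - q_D)q_D - 71q_D.
The leader's first-order condition 353/2 - 2q_D = 0 yields q_D = 353/4.
Then q_M = (353 - 2·(353/4))/4 = 353/8.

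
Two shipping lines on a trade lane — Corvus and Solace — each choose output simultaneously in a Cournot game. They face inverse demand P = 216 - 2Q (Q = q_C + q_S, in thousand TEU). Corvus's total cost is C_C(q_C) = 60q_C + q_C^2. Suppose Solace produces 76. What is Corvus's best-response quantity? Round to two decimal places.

0.67

With the rival's output fixed at 76, Corvus's profit is π_C = (216 - 2·76 - 2q_C)q_C - (60q_C + q_C²) = (64 - 2q_C)q_C - (60q_C + q_C²).
∂π_C/∂q_C = 4 - 6q_C = 0, so q_C = 2/3.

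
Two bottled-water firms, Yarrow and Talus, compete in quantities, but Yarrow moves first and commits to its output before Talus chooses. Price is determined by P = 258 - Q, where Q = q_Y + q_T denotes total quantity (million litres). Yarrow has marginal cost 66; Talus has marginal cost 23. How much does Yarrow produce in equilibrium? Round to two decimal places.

The follower Talus best-responds to any q_Y: π_T = (258 - Q)q_T - 23q_T.
Setting the follower's marginal profit to zero, 235 - q_Y - 2q_T = 0, i.e. q_T = (235 - q_Y)/2.
Yarrow substitutes q_T(q_Y) into its own profit: π_Y = q_Y(258 - q_Y - (235 - q_Y)/2) - 66q_Y = (281/2 - (1/2)q_Y)q_Y - 66q_Y.
Maximising: ∂π_Y/∂q_Y = 149/2 - q_Y = 0, giving q_Y = 149/2.
Then q_T = (235 - 149/2)/2 = 321/4.

74.50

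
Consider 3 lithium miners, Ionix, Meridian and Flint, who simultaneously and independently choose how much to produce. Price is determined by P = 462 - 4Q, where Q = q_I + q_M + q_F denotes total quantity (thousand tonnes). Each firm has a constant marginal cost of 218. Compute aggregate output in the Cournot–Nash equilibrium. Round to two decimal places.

A representative firm's profit is π_i = q_i(462 - 4Q) - 218q_i.
First-order condition (treating rivals' output as given): 244 - 8q_i - 4·Σ_{j≠i} q_j = 0.
With identical firms every q_j equals q_i, so Σ_{j≠i} q_j = 2q_i and 244 = 16q_i, giving q_i = 61/4.
Total output Q = 61/4 + 61/4 + 61/4 = 183/4.

45.75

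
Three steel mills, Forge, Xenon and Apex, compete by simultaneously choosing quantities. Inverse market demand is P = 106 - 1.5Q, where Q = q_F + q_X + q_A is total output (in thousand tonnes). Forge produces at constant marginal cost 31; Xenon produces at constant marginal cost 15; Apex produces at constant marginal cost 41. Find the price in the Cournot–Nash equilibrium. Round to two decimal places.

Forge's profit: π_F = (106 - 1.5Q)q_F - (31q_F). Setting ∂π_F/∂q_F = 0: 75 - 3q_F - (3/2)(q_X + q_A) = 0.
Xenon's profit: π_X = (106 - 1.5Q)q_X - (15q_X). Setting ∂π_X/∂q_X = 0: 91 - 3q_X - (3/2)(q_F + q_A) = 0.
Apex's first-order condition: 65 - 3q_A - (3/2)(q_F + q_X) = 0.
Adding the 3 conditions: 231 − 3Q − 3Q = 0, i.e. Q = 77/2.
Back-substituting: q_F = (75 − 231/4)/(3/2) = 23/2, q_X = (91 − 231/4)/(3/2) = 133/6, q_A = (65 − 231/4)/(3/2) = 29/6.
Total output Q = 77/2, so price P = 106 - (3/2)·(77/2) = 193/4.

48.25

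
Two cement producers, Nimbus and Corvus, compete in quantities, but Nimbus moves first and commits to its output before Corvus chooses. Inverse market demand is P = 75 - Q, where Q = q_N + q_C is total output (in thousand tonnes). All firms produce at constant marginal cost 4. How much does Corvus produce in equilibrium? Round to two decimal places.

Solve by backward induction. Given q_N, the follower Corvus maximises π_C = (75 - q_N - q_C)q_C - 4q_C.
Follower FOC: 71 - q_N - 2q_C = 0, so q_C(q_N) = (71 - q_N)/2.
Nimbus substitutes q_C(q_N) into its own profit: π_N = q_N(75 - q_N - (71 - q_N)/2) - 4q_N = (79/2 - (1/2)q_N)q_N - 4q_N.
The leader's first-order condition 71/2 - q_N = 0 yields q_N = 71/2.
Then q_C = (71 - 71/2)/2 = 71/4.

17.75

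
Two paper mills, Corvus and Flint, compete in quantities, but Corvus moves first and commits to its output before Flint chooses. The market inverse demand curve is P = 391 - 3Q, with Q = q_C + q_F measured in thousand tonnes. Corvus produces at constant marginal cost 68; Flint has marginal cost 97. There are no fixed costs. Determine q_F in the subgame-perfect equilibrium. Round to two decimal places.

Solve by backward induction. Given q_C, the follower Flint maximises π_F = (391 - 3q_C - 3q_F)q_F - 97q_F.
Follower FOC: 294 - 3q_C - 6q_F = 0, so q_F(q_C) = (294 - 3q_C)/6.
The leader anticipates this reaction. Substituting into P = 391 - 3Q gives P = 244 - (3/2)q_C, so π_C = (244 - (3/2)q_C)q_C - 68q_C.
Maximising: ∂π_C/∂q_C = 176 - 3q_C = 0, giving q_C = 176/3.
Then q_F = (294 - 3·(176/3))/6 = 59/3.

19.67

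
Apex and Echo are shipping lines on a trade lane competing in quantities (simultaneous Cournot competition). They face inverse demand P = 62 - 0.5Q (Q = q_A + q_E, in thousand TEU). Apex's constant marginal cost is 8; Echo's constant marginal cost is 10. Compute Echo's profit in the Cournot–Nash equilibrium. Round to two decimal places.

555.56

Apex's profit: π_A = (62 - 0.5Q)q_A - (8q_A). Setting ∂π_A/∂q_A = 0: 54 - q_A - (1/2)(q_E) = 0.
Echo's first-order condition: 52 - q_E - (1/2)(q_A) = 0.
Rearranging gives the reaction functions q_A = (54 - (1/2)q_E) and q_E = (52 - (1/2)q_A).
Substituting one into the other gives q_A = 112/3 and q_E = 100/3.
Price P = 62 - (1/2)·(212/3) = 80/3.
Echo's profit: (80/3 - 10)·(100/3) = 555.5556.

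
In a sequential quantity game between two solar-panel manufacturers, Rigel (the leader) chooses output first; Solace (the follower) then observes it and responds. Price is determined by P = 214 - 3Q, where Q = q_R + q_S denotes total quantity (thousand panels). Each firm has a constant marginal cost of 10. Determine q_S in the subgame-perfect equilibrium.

17

Solve by backward induction. Given q_R, the follower Solace maximises π_S = (214 - 3q_R - 3q_S)q_S - 10q_S.
Follower FOC: 204 - 3q_R - 6q_S = 0, so q_S(q_R) = (204 - 3q_R)/6.
The leader anticipates this reaction. Substituting into P = 214 - 3Q gives P = 112 - (3/2)q_R, so π_R = (112 - (3/2)q_R)q_R - 10q_R.
The leader's first-order condition 102 - 3q_R = 0 yields q_R = 34.
Then q_S = (204 - 3·34)/6 = 17.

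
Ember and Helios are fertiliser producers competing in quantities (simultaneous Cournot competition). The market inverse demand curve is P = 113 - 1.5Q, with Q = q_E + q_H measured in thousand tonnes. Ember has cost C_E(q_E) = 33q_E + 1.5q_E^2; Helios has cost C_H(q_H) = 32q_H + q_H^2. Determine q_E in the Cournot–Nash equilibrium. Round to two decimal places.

Ember's profit: π_E = (113 - 1.5Q)q_E - (33q_E + (3/2)q_E²). Setting ∂π_E/∂q_E = 0: 80 - 6q_E - (3/2)(q_H) = 0.
Helios's profit: π_H = (113 - 1.5Q)q_H - (32q_H + q_H²). Setting ∂π_H/∂q_H = 0: 81 - 5q_H - (3/2)(q_E) = 0.
Best responses: q_E = (80 - (3/2)q_H)/6, q_H = (81 - (3/2)q_E)/5.
Substituting one into the other gives q_E = 1114/111 and q_H = 488/37.

10.04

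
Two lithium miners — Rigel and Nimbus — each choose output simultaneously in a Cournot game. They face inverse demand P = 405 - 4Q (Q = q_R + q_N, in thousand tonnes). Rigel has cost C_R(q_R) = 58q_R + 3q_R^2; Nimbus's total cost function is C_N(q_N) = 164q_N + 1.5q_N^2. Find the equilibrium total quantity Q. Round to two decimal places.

35.07

Rigel's profit: π_R = (405 - 4Q)q_R - (58q_R + 3q_R²). Setting ∂π_R/∂q_R = 0: 347 - 14q_R - 4(q_N) = 0.
Nimbus's first-order condition: 241 - 11q_N - 4(q_R) = 0.
Rearranging gives the reaction functions q_R = (347 - 4q_N)/14 and q_N = (241 - 4q_R)/11.
Solving the pair: q_R = 951/46, q_N = 331/23.
Total output Q = 951/46 + 331/23 = 1613/46.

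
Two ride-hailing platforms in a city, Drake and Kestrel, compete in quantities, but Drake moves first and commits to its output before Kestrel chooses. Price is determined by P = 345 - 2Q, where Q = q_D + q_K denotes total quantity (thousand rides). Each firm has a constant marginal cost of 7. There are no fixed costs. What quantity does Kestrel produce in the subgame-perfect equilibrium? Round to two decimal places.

Solve by backward induction. Given q_D, the follower Kestrel maximises π_K = (345 - 2q_D - 2q_K)q_K - 7q_K.
Follower FOC: 338 - 2q_D - 4q_K = 0, so q_K(q_D) = (338 - 2q_D)/4.
Drake substitutes q_K(q_D) into its own profit: π_D = q_D(345 - 2q_D - (338 - 2q_D)/2) - 7q_D = (176 - q_D)q_D - 7q_D.
The leader's first-order condition 169 - 2q_D = 0 yields q_D = 169/2.
Then q_K = (338 - 2·(169/2))/4 = 169/4.

42.25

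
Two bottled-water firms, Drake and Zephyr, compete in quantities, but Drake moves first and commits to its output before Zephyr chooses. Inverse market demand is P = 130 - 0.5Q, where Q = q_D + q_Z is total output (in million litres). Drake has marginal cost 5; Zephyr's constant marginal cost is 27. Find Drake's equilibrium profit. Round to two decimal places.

The follower Zephyr best-responds to any q_D: π_Z = (130 - 0.5Q)q_Z - 27q_Z.
∂π_Z/∂q_Z = 103 - (1/2)q_D - q_Z = 0 gives the reaction function q_Z = (103 - (1/2)q_D).
The leader anticipates this reaction. Substituting into P = 130 - 0.5Q gives P = 157/2 - (1/4)q_D, so π_D = (157/2 - (1/4)q_D)q_D - 5q_D.
Maximising: ∂π_D/∂q_D = 147/2 - (1/2)q_D = 0, giving q_D = 147.
Then q_Z = (103 - (1/2)·147) = 59/2.
Price P = 130 - (1/2)·(353/2) = 167/4.
Drake's profit: (167/4 - 5)·147 = 5402.2500.

5402.25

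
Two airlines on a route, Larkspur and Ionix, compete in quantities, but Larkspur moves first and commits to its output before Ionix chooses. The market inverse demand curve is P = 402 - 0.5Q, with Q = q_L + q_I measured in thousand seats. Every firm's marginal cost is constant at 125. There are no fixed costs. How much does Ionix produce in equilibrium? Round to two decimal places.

138.50

The follower Ionix best-responds to any q_L: π_I = (402 - 0.5Q)q_I - 125q_I.
∂π_I/∂q_I = 277 - (1/2)q_L - q_I = 0 gives the reaction function q_I = (277 - (1/2)q_L).
Larkspur substitutes q_I(q_L) into its own profit: π_L = q_L(402 - (1/2)q_L - (277 - (1/2)q_L)/2) - 125q_L = (527/2 - (1/4)q_L)q_L - 125q_L.
Leader FOC: 277/2 - (1/2)q_L = 0, so q_L = 277.
Then q_I = (277 - (1/2)·277) = 277/2.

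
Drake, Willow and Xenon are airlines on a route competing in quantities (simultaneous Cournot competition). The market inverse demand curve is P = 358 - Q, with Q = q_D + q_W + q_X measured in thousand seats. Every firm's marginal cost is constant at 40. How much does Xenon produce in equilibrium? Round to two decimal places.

A representative firm's profit is π_i = q_i(358 - Q) - 40q_i.
First-order condition (treating rivals' output as given): 318 - 2q_i - Σ_{j≠i} q_j = 0.
By symmetry each firm produces the same amount; substituting Σ_{j≠i} q_j = 2q_i yields q_i = 318/4 = 159/2.

79.50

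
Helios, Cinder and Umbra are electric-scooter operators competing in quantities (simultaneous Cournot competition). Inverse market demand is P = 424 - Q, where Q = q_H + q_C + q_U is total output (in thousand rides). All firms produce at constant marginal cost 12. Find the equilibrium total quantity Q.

309

Each firm earns π_i = (424 - Q)q_i - 12q_i.
Setting ∂π_i/∂q_i = 0 with rivals' quantities fixed: 412 - 2q_i - Σ_{j≠i} q_j = 0.
With identical firms every q_j equals q_i, so Σ_{j≠i} q_j = 2q_i and 412 = 4q_i, giving q_i = 103.
Total output Q = 103 + 103 + 103 = 309.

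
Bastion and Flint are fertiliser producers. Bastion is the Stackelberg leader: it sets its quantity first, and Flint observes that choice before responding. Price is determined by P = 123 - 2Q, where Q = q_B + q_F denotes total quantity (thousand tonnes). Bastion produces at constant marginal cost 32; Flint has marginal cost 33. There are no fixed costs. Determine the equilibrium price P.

The follower Flint best-responds to any q_B: π_F = (123 - 2Q)q_F - 33q_F.
∂π_F/∂q_F = 90 - 2q_B - 4q_F = 0 gives the reaction function q_F = (90 - 2q_B)/4.
The leader anticipates this reaction. Substituting into P = 123 - 2Q gives P = 78 - q_B, so π_B = (78 - q_B)q_B - 32q_B.
Leader FOC: 46 - 2q_B = 0, so q_B = 23.
Then q_F = (90 - 2·23)/4 = 11.
Total output Q = 34, so price P = 123 - 2·34 = 55.

55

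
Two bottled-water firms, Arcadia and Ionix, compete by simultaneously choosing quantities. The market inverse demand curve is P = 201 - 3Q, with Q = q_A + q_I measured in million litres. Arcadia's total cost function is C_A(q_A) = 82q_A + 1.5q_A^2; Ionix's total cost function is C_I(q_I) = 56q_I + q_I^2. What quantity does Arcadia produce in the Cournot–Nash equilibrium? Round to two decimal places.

8.21

Arcadia's profit: π_A = (201 - 3Q)q_A - (82q_A + (3/2)q_A²). Setting ∂π_A/∂q_A = 0: 119 - 9q_A - 3(q_I) = 0.
Ionix's profit: π_I = (201 - 3Q)q_I - (56q_I + q_I²). Setting ∂π_I/∂q_I = 0: 145 - 8q_I - 3(q_A) = 0.
Rearranging gives the reaction functions q_A = (119 - 3q_I)/9 and q_I = (145 - 3q_A)/8.
Substituting one into the other gives q_A = 517/63 and q_I = 316/21.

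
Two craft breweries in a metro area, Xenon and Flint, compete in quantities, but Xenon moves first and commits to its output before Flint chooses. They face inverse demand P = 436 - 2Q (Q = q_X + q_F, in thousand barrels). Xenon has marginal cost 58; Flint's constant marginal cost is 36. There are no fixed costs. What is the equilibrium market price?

147

Solve by backward induction. Given q_X, the follower Flint maximises π_F = (436 - 2q_X - 2q_F)q_F - 36q_F.
Setting the follower's marginal profit to zero, 400 - 2q_X - 4q_F = 0, i.e. q_F = (400 - 2q_X)/4.
Xenon substitutes q_F(q_X) into its own profit: π_X = q_X(436 - 2q_X - (400 - 2q_X)/2) - 58q_X = (236 - q_X)q_X - 58q_X.
The leader's first-order condition 178 - 2q_X = 0 yields q_X = 89.
Then q_F = (400 - 2·89)/4 = 111/2.
Total output Q = 289/2, so price P = 436 - 2·(289/2) = 147.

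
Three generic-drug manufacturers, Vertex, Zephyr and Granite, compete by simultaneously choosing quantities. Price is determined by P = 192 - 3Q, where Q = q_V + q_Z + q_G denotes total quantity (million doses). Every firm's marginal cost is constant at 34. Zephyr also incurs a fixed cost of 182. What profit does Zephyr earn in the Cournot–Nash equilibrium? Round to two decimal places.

338.08

Each firm earns π_i = (192 - 3Q)q_i - 34q_i.
First-order condition (treating rivals' output as given): 158 - 6q_i - 3·Σ_{j≠i} q_j = 0.
With identical firms every q_j equals q_i, so Σ_{j≠i} q_j = 2q_i and 158 = 12q_i, giving q_i = 79/6.
Price P = 192 - 3·(79/2) = 147/2.
Zephyr's profit: (147/2 - 34)·(79/6) - 182 = 338.0833.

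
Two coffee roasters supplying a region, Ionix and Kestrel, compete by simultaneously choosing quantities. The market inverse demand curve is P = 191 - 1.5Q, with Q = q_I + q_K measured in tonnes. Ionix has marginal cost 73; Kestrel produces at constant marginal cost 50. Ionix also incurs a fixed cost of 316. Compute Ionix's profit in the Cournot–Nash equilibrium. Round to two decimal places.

Ionix's profit: π_I = (191 - 1.5Q)q_I - (73q_I). Setting ∂π_I/∂q_I = 0: 118 - 3q_I - (3/2)(q_K) = 0.
Kestrel's profit: π_K = (191 - 1.5Q)q_K - (50q_K). Setting ∂π_K/∂q_K = 0: 141 - 3q_K - (3/2)(q_I) = 0.
Best responses: q_I = (118 - (3/2)q_K)/3, q_K = (141 - (3/2)q_I)/3.
Substituting one into the other gives q_I = 190/9 and q_K = 328/9.
Price P = 191 - (3/2)·(518/9) = 314/3.
Ionix's profit: (314/3 - 73)·(190/9) - 316 = 352.5185.

352.52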